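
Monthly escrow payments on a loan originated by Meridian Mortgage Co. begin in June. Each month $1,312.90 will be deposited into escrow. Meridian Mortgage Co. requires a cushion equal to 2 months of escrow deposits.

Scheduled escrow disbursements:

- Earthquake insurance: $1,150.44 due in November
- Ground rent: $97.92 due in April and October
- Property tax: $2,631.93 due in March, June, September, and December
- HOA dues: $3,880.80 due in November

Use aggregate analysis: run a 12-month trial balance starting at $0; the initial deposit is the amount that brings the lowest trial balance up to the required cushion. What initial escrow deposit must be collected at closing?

$6,460.45

Cushion = 2 × $1,312.90 = $2,625.80
Trial balance (start $0, +$1,312.90 each month, − disbursements):
  Jun: +$1,312.90 − $2,631.93 → -$1,319.03
  Jul: +$1,312.90 → -$6.13
  Aug: +$1,312.90 → $1,306.77
  Sep: +$1,312.90 − $2,631.93 → -$12.26
  Oct: +$1,312.90 − $97.92 → $1,202.72
  Nov: +$1,312.90 − $5,031.24 → -$2,515.62
  Dec: +$1,312.90 − $2,631.93 → -$3,834.65
  Jan: +$1,312.90 → -$2,521.75
  Feb: +$1,312.90 → -$1,208.85
  Mar: +$1,312.90 − $2,631.93 → -$2,527.88
  Apr: +$1,312.90 − $97.92 → -$1,312.90
  May: +$1,312.90 → $0.00
Lowest trial balance = -$3,834.65 (Dec)
Initial deposit = cushion − low point = $2,625.80 − (-$3,834.65) = $6,460.45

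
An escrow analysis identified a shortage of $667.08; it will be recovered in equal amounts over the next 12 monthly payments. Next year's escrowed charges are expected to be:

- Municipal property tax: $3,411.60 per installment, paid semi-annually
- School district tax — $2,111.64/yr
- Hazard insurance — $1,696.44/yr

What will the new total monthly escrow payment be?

Municipal property tax: $3,411.60 × 2 = $6,823.20 per year
School district tax: $2,111.64 per year
Hazard insurance: $1,696.44 per year
Combined annual = $10,631.28
Per month = $10,631.28 ÷ 12 = $885.94
Shortage per month = $667.08 / 12 = $55.59
Adjusted monthly = $885.94 + $55.59 = $941.53

$941.53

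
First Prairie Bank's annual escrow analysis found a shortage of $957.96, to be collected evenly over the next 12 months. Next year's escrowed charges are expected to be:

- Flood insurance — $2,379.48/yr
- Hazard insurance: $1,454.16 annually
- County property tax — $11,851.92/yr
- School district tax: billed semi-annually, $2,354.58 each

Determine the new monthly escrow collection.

$1,779.39

Flood insurance: $2,379.48
Hazard insurance: $1,454.16
County property tax: $11,851.92
School district tax: $2,354.58 × 2 = $4,709.16
Total per year = $2,379.48 + $1,454.16 + $11,851.92 + $4,709.16 = $20,394.72
Monthly escrow = $20,394.72 / 12 = $1,699.56
Shortage spread = $957.96 ÷ 12 = $79.83/mo
Adjusted monthly = $1,699.56 + $79.83 = $1,779.39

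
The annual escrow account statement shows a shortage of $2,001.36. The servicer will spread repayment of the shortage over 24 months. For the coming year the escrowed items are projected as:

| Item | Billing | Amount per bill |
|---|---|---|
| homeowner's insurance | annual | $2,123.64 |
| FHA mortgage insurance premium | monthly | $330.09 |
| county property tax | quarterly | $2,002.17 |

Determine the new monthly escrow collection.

$1,257.84

Homeowner's insurance: $2,123.64/yr
FHA mortgage insurance premium: $330.09 × 12 = $3,961.08/yr
County property tax: $2,002.17 × 4 = $8,008.68/yr
Total per year = $14,093.40
Monthly = $14,093.40 ÷ 12 = $1,174.45
Monthly shortage recovery: $2,001.36 ÷ 24 = $83.39
New monthly escrow = $1,174.45 + $83.39 = $1,257.84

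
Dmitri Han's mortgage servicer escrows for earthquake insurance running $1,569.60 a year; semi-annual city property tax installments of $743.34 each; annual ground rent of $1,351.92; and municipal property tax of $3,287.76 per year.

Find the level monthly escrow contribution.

$641.33

Earthquake insurance: $1,569.60/yr
City property tax: $743.34 × 2 = $1,486.68/yr
Ground rent: $1,351.92/yr
Municipal property tax: $3,287.76/yr
Annual escrow total = $7,695.96
Base monthly escrow = $7,695.96 / 12 = $641.33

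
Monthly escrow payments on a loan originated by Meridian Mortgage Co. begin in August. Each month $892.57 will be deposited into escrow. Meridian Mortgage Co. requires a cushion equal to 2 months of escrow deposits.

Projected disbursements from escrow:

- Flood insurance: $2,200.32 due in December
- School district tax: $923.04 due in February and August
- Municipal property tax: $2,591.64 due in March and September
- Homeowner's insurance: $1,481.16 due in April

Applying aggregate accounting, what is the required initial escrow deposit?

Cushion = 2 × $892.57 = $1,785.14
Trial balance (start $0, +$892.57 each month, − disbursements):
  Aug: +$892.57 − $923.04 → -$30.47
  Sep: +$892.57 − $2,591.64 → -$1,729.54
  Oct: +$892.57 → -$836.97
  Nov: +$892.57 → $55.60
  Dec: +$892.57 − $2,200.32 → -$1,252.15
  Jan: +$892.57 → -$359.58
  Feb: +$892.57 − $923.04 → -$390.05
  Mar: +$892.57 − $2,591.64 → -$2,089.12
  Apr: +$892.57 − $1,481.16 → -$2,677.71
  May: +$892.57 → -$1,785.14
  Jun: +$892.57 → -$892.57
  Jul: +$892.57 → $0.00
Lowest trial balance = -$2,677.71 (Apr)
Initial deposit = cushion − low point = $1,785.14 − (-$2,677.71) = $4,462.85

$4,462.85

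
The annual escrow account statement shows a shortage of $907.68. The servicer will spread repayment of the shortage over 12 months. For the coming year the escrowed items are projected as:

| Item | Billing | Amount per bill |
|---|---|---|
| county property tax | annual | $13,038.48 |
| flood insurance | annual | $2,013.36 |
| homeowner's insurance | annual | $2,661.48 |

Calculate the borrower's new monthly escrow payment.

$1,551.75

County property tax: $13,038.48
Flood insurance: $2,013.36
Homeowner's insurance: $2,661.48
Combined annual = $17,713.32
Monthly escrow = $17,713.32 ÷ 12 = $1,476.11
Shortage per month = $907.68 ÷ 12 = $75.64
Adjusted monthly = $1,476.11 + $75.64 = $1,551.75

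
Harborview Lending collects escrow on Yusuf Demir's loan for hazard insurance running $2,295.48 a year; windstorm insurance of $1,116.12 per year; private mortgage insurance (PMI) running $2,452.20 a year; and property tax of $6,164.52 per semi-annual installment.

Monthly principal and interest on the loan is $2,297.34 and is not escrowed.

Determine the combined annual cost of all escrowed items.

$18,192.84

Hazard insurance = $2,295.48/yr
Windstorm insurance = $1,116.12/yr
Private mortgage insurance (PMI) = $2,452.20/yr
Property tax = $6,164.52 × 2 = $12,329.04/yr
Total per year = $18,192.84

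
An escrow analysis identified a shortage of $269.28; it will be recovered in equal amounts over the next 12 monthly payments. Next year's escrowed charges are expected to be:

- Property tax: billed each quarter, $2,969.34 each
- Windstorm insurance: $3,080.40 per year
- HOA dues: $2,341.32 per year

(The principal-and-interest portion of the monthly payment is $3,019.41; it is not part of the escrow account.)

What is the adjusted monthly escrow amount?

Property tax — $2,969.34 × 4 = $11,877.36
Windstorm insurance — $3,080.40
HOA dues — $2,341.32
Total per year = $11,877.36 + $3,080.40 + $2,341.32 = $17,299.08
Monthly escrow = $17,299.08 ÷ 12 = $1,441.59
Monthly shortage recovery: $269.28 ÷ 12 = $22.44
New monthly escrow = $1,441.59 + $22.44 = $1,464.03

$1,464.03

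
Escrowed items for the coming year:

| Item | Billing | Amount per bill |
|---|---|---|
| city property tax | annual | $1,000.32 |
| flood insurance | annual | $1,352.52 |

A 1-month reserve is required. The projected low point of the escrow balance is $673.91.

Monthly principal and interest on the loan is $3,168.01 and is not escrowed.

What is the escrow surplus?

$477.84

City property tax — $1,000.32 annually
Flood insurance — $1,352.52 annually
Combined annual = $1,000.32 + $1,352.52 = $2,352.84
Per month = $2,352.84 / 12 = $196.07
Required reserve = 1 × $196.07 = $196.07
Surplus = $673.91 − $196.07 = $477.84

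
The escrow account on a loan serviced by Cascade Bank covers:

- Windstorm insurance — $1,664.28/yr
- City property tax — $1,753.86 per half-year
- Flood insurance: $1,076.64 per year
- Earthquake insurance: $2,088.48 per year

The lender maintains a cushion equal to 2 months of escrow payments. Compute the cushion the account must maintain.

Windstorm insurance — $1,664.28 annually
City property tax — $1,753.86 × 2 = $3,507.72 annually
Flood insurance — $1,076.64 annually
Earthquake insurance — $2,088.48 annually
Total per year = $1,664.28 + $3,507.72 + $1,076.64 + $2,088.48 = $8,337.12
Monthly escrow = $8,337.12 ÷ 12 = $694.76
Cushion = 2 × $694.76 = $1,389.52

$1,389.52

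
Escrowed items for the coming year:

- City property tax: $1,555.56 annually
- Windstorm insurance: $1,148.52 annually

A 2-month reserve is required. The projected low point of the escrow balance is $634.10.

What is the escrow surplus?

City property tax — $1,555.56/yr
Windstorm insurance — $1,148.52/yr
Combined annual = $1,555.56 + $1,148.52 = $2,704.08
Monthly = $2,704.08 ÷ 12 = $225.34
Required reserve = 2 × $225.34 = $450.68
Surplus = $634.10 − $450.68 = $183.42

$183.42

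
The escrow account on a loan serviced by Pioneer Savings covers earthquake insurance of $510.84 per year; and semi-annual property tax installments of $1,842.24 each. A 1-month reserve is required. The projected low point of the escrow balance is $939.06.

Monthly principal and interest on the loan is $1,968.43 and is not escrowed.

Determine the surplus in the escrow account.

$589.45

Earthquake insurance — $510.84/yr
Property tax — $1,842.24 × 2 = $3,684.48/yr
Annual escrow total = $510.84 + $3,684.48 = $4,195.32
Monthly = $4,195.32 / 12 = $349.61
Required reserve = 1 × $349.61 = $349.61
Excess over cushion: $939.06 − $349.61 = $589.45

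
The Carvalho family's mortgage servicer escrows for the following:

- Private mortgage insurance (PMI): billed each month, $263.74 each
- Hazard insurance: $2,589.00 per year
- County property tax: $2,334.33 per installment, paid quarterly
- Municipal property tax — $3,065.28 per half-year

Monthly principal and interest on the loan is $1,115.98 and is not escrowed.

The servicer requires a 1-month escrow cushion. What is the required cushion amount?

$1,768.48

Private mortgage insurance (PMI) = $263.74 × 12 = $3,164.88 per year
Hazard insurance = $2,589.00 per year
County property tax = $2,334.33 × 4 = $9,337.32 per year
Municipal property tax = $3,065.28 × 2 = $6,130.56 per year
Combined annual = $3,164.88 + $2,589.00 + $9,337.32 + $6,130.56 = $21,221.76
Base monthly escrow = $21,221.76 ÷ 12 = $1,768.48
Cushion = 1 × $1,768.48 = $1,768.48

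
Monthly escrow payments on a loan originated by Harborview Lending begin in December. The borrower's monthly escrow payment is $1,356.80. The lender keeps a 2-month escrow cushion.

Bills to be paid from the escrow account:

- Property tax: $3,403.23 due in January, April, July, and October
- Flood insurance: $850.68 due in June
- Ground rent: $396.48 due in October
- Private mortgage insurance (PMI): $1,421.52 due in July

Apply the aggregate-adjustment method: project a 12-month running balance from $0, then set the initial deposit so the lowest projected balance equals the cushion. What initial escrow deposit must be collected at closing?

$4,341.09

Cushion = 2 × $1,356.80 = $2,713.60
Trial balance (start $0, +$1,356.80 each month, − disbursements):
  Dec: +$1,356.80 → $1,356.80
  Jan: +$1,356.80 − $3,403.23 → -$689.63
  Feb: +$1,356.80 → $667.17
  Mar: +$1,356.80 → $2,023.97
  Apr: +$1,356.80 − $3,403.23 → -$22.46
  May: +$1,356.80 → $1,334.34
  Jun: +$1,356.80 − $850.68 → $1,840.46
  Jul: +$1,356.80 − $4,824.75 → -$1,627.49
  Aug: +$1,356.80 → -$270.69
  Sep: +$1,356.80 → $1,086.11
  Oct: +$1,356.80 − $3,799.71 → -$1,356.80
  Nov: +$1,356.80 → $0.00
Lowest trial balance = -$1,627.49 (Jul)
Initial deposit = cushion − low point = $2,713.60 − (-$1,627.49) = $4,341.09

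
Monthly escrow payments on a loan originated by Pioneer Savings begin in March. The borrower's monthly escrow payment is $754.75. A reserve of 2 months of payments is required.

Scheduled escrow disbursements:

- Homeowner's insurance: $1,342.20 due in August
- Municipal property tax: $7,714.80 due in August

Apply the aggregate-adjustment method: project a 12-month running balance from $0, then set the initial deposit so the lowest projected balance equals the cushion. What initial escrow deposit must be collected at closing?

Cushion = 2 × $754.75 = $1,509.50
Trial balance (start $0, +$754.75 each month, − disbursements):
  Mar: +$754.75 → $754.75
  Apr: +$754.75 → $1,509.50
  May: +$754.75 → $2,264.25
  Jun: +$754.75 → $3,019.00
  Jul: +$754.75 → $3,773.75
  Aug: +$754.75 − $9,057.00 → -$4,528.50
  Sep: +$754.75 → -$3,773.75
  Oct: +$754.75 → -$3,019.00
  Nov: +$754.75 → -$2,264.25
  Dec: +$754.75 → -$1,509.50
  Jan: +$754.75 → -$754.75
  Feb: +$754.75 → $0.00
Lowest trial balance = -$4,528.50 (Aug)
Initial deposit = cushion − low point = $1,509.50 − (-$4,528.50) = $6,038.00

$6,038.00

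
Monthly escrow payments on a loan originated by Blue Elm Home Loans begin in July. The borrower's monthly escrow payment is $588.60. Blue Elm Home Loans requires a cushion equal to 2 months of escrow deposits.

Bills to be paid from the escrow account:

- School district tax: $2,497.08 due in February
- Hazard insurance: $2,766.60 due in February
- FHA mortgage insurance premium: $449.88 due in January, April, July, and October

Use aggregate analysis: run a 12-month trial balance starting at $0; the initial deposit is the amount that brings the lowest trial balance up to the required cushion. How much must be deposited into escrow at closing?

Cushion = 2 × $588.60 = $1,177.20
Trial balance (start $0, +$588.60 each month, − disbursements):
  Jul: +$588.60 − $449.88 → $138.72
  Aug: +$588.60 → $727.32
  Sep: +$588.60 → $1,315.92
  Oct: +$588.60 − $449.88 → $1,454.64
  Nov: +$588.60 → $2,043.24
  Dec: +$588.60 → $2,631.84
  Jan: +$588.60 − $449.88 → $2,770.56
  Feb: +$588.60 − $5,263.68 → -$1,904.52
  Mar: +$588.60 → -$1,315.92
  Apr: +$588.60 − $449.88 → -$1,177.20
  May: +$588.60 → -$588.60
  Jun: +$588.60 → $0.00
Lowest trial balance = -$1,904.52 (Feb)
Initial deposit = cushion − low point = $1,177.20 − (-$1,904.52) = $3,081.72

$3,081.72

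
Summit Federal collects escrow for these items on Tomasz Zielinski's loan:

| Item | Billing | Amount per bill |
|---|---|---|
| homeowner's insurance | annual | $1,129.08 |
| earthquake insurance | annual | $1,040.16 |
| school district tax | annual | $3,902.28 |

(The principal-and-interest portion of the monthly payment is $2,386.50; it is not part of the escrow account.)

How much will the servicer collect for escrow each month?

$505.96

Homeowner's insurance = $1,129.08
Earthquake insurance = $1,040.16
School district tax = $3,902.28
Annual escrow total = $6,071.52
Base monthly escrow = $6,071.52 ÷ 12 = $505.96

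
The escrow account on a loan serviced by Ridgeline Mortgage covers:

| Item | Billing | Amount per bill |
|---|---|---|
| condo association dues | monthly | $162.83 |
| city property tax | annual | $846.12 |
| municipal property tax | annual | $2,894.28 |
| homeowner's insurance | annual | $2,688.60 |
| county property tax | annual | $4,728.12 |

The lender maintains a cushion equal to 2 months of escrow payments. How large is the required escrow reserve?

$2,185.18

Condo association dues: $162.83 × 12 = $1,953.96 per year
City property tax: $846.12 per year
Municipal property tax: $2,894.28 per year
Homeowner's insurance: $2,688.60 per year
County property tax: $4,728.12 per year
Total annual escrow = $1,953.96 + $846.12 + $2,894.28 + $2,688.60 + $4,728.12 = $13,111.08
Base monthly escrow = $13,111.08 ÷ 12 = $1,092.59
Reserve = 2 × $1,092.59 = $2,185.18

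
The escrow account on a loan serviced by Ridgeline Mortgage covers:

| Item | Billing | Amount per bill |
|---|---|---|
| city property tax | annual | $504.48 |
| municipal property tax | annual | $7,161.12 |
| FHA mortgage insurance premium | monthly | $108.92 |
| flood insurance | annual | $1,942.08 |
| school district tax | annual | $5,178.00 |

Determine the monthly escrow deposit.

$1,341.06

City property tax = $504.48 per year
Municipal property tax = $7,161.12 per year
FHA mortgage insurance premium = $108.92 × 12 = $1,307.04 per year
Flood insurance = $1,942.08 per year
School district tax = $5,178.00 per year
Yearly total = $16,092.72
Base monthly escrow = $16,092.72 / 12 = $1,341.06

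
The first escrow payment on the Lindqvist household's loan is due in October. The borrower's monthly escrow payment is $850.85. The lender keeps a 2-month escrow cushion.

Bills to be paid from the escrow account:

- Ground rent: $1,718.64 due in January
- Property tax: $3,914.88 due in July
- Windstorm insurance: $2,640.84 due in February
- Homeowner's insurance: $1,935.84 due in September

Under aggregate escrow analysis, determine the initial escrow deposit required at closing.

Cushion = 2 × $850.85 = $1,701.70
Trial balance (start $0, +$850.85 each month, − disbursements):
  Oct: +$850.85 → $850.85
  Nov: +$850.85 → $1,701.70
  Dec: +$850.85 → $2,552.55
  Jan: +$850.85 − $1,718.64 → $1,684.76
  Feb: +$850.85 − $2,640.84 → -$105.23
  Mar: +$850.85 → $745.62
  Apr: +$850.85 → $1,596.47
  May: +$850.85 → $2,447.32
  Jun: +$850.85 → $3,298.17
  Jul: +$850.85 − $3,914.88 → $234.14
  Aug: +$850.85 → $1,084.99
  Sep: +$850.85 − $1,935.84 → $0.00
Lowest trial balance = -$105.23 (Feb)
Initial deposit = cushion − low point = $1,701.70 − (-$105.23) = $1,806.93

$1,806.93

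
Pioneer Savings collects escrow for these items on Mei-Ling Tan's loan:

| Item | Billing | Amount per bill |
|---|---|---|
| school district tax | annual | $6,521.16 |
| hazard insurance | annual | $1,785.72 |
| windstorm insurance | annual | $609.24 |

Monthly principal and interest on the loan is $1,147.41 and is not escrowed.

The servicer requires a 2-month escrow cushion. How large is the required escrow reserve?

School district tax: $6,521.16
Hazard insurance: $1,785.72
Windstorm insurance: $609.24
Total per year = $8,916.12
Monthly = $8,916.12 ÷ 12 = $743.01
Reserve = 2 × $743.01 = $1,486.02

$1,486.02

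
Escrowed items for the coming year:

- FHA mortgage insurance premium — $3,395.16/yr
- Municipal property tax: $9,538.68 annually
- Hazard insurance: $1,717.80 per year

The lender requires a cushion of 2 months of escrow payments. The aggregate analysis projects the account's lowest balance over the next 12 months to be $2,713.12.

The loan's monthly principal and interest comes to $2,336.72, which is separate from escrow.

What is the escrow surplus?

FHA mortgage insurance premium = $3,395.16 per year
Municipal property tax = $9,538.68 per year
Hazard insurance = $1,717.80 per year
Total per year = $3,395.16 + $9,538.68 + $1,717.80 = $14,651.64
Monthly = $14,651.64 / 12 = $1,220.97
Required reserve = 2 × $1,220.97 = $2,441.94
Surplus = $2,713.12 − $2,441.94 = $271.18

$271.18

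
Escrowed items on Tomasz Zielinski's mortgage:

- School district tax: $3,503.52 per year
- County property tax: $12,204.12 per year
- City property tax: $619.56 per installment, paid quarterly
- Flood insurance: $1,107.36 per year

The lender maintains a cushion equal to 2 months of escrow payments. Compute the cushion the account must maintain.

School district tax — $3,503.52 annually
County property tax — $12,204.12 annually
City property tax — $619.56 × 4 = $2,478.24 annually
Flood insurance — $1,107.36 annually
Total annual escrow = $19,293.24
Monthly = $19,293.24 / 12 = $1,607.77
Required cushion = 2 × $1,607.77 = $3,215.54

$3,215.54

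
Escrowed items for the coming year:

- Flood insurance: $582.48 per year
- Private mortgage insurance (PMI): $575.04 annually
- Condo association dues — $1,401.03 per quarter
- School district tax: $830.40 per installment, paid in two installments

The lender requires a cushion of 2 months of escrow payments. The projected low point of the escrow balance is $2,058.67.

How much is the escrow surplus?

Flood insurance = $582.48
Private mortgage insurance (PMI) = $575.04
Condo association dues = $1,401.03 × 4 = $5,604.12
School district tax = $830.40 × 2 = $1,660.80
Combined annual = $8,422.44
Per month = $8,422.44 ÷ 12 = $701.87
Required cushion = 2 × $701.87 = $1,403.74
Excess over cushion: $2,058.67 − $1,403.74 = $654.93

$654.93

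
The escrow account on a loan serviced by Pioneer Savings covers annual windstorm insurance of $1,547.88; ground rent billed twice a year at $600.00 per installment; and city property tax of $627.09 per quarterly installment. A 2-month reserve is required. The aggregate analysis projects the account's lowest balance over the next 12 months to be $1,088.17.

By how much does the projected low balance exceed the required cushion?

$212.13

Windstorm insurance: $1,547.88/yr
Ground rent: $600.00 × 2 = $1,200.00/yr
City property tax: $627.09 × 4 = $2,508.36/yr
Total per year = $5,256.24
Monthly escrow = $5,256.24 / 12 = $438.02
Required cushion = 2 × $438.02 = $876.04
Excess over cushion: $1,088.17 − $876.04 = $212.13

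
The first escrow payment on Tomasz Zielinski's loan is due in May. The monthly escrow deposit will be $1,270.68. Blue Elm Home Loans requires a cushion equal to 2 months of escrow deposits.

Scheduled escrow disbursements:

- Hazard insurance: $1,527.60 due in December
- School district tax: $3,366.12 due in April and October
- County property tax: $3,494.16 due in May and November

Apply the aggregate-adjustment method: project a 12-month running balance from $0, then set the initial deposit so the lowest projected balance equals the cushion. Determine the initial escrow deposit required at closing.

$4,764.84

Cushion = 2 × $1,270.68 = $2,541.36
Trial balance (start $0, +$1,270.68 each month, − disbursements):
  May: +$1,270.68 − $3,494.16 → -$2,223.48
  Jun: +$1,270.68 → -$952.80
  Jul: +$1,270.68 → $317.88
  Aug: +$1,270.68 → $1,588.56
  Sep: +$1,270.68 → $2,859.24
  Oct: +$1,270.68 − $3,366.12 → $763.80
  Nov: +$1,270.68 − $3,494.16 → -$1,459.68
  Dec: +$1,270.68 − $1,527.60 → -$1,716.60
  Jan: +$1,270.68 → -$445.92
  Feb: +$1,270.68 → $824.76
  Mar: +$1,270.68 → $2,095.44
  Apr: +$1,270.68 − $3,366.12 → $0.00
Lowest trial balance = -$2,223.48 (May)
Initial deposit = cushion − low point = $2,541.36 − (-$2,223.48) = $4,764.84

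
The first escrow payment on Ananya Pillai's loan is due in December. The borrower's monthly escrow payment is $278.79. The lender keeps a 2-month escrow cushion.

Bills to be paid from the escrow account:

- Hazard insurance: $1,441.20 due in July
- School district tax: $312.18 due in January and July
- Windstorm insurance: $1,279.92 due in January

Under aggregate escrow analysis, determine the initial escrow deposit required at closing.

$1,672.74

Cushion = 2 × $278.79 = $557.58
Trial balance (start $0, +$278.79 each month, − disbursements):
  Dec: +$278.79 → $278.79
  Jan: +$278.79 − $1,592.10 → -$1,034.52
  Feb: +$278.79 → -$755.73
  Mar: +$278.79 → -$476.94
  Apr: +$278.79 → -$198.15
  May: +$278.79 → $80.64
  Jun: +$278.79 → $359.43
  Jul: +$278.79 − $1,753.38 → -$1,115.16
  Aug: +$278.79 → -$836.37
  Sep: +$278.79 → -$557.58
  Oct: +$278.79 → -$278.79
  Nov: +$278.79 → $0.00
Lowest trial balance = -$1,115.16 (Jul)
Initial deposit = cushion − low point = $557.58 − (-$1,115.16) = $1,672.74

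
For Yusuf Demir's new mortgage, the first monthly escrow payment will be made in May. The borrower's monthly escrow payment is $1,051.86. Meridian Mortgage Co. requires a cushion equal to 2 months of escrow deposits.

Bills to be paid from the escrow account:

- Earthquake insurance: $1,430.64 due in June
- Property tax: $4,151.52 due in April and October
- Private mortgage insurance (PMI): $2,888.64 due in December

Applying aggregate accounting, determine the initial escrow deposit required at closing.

Cushion = 2 × $1,051.86 = $2,103.72
Trial balance (start $0, +$1,051.86 each month, − disbursements):
  May: +$1,051.86 → $1,051.86
  Jun: +$1,051.86 − $1,430.64 → $673.08
  Jul: +$1,051.86 → $1,724.94
  Aug: +$1,051.86 → $2,776.80
  Sep: +$1,051.86 → $3,828.66
  Oct: +$1,051.86 − $4,151.52 → $729.00
  Nov: +$1,051.86 → $1,780.86
  Dec: +$1,051.86 − $2,888.64 → -$55.92
  Jan: +$1,051.86 → $995.94
  Feb: +$1,051.86 → $2,047.80
  Mar: +$1,051.86 → $3,099.66
  Apr: +$1,051.86 − $4,151.52 → $0.00
Lowest trial balance = -$55.92 (Dec)
Initial deposit = cushion − low point = $2,103.72 − (-$55.92) = $2,159.64

$2,159.64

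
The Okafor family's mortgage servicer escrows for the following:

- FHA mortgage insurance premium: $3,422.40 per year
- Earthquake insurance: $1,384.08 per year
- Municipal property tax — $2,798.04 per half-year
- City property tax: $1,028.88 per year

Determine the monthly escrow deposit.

$952.62

FHA mortgage insurance premium = $3,422.40 annually
Earthquake insurance = $1,384.08 annually
Municipal property tax = $2,798.04 × 2 = $5,596.08 annually
City property tax = $1,028.88 annually
Annual escrow total = $3,422.40 + $1,384.08 + $5,596.08 + $1,028.88 = $11,431.44
Monthly = $11,431.44 / 12 = $952.62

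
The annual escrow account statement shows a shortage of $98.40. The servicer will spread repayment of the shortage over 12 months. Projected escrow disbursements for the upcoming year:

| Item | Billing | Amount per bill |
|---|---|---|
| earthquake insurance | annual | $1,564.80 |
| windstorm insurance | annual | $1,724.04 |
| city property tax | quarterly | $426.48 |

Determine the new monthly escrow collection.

$424.43

Earthquake insurance — $1,564.80
Windstorm insurance — $1,724.04
City property tax — $426.48 × 4 = $1,705.92
Combined annual = $4,994.76
Per month = $4,994.76 ÷ 12 = $416.23
Shortage spread = $98.40 ÷ 12 = $8.20/mo
Adjusted monthly = $416.23 + $8.20 = $424.43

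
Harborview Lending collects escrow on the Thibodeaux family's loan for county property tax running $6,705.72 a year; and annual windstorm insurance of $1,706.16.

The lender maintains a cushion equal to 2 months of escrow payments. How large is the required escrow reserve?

$1,401.98

County property tax: $6,705.72 per year
Windstorm insurance: $1,706.16 per year
Total per year = $6,705.72 + $1,706.16 = $8,411.88
Per month = $8,411.88 ÷ 12 = $700.99
Required cushion = 2 × $700.99 = $1,401.98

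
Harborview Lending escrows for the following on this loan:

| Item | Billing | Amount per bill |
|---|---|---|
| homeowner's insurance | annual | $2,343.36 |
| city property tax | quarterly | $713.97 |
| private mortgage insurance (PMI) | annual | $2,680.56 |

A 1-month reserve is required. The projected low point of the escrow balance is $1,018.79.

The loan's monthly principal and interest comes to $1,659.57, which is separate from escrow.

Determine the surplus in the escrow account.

Homeowner's insurance: $2,343.36
City property tax: $713.97 × 4 = $2,855.88
Private mortgage insurance (PMI): $2,680.56
Total annual escrow = $2,343.36 + $2,855.88 + $2,680.56 = $7,879.80
Per month = $7,879.80 ÷ 12 = $656.65
Required reserve = 1 × $656.65 = $656.65
Surplus = $1,018.79 − $656.65 = $362.14

$362.14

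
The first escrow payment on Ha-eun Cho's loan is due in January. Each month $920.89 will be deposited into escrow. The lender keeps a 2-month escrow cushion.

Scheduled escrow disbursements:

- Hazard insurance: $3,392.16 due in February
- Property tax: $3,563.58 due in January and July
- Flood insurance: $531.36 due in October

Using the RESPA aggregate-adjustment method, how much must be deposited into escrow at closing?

$6,955.74

Cushion = 2 × $920.89 = $1,841.78
Trial balance (start $0, +$920.89 each month, − disbursements):
  Jan: +$920.89 − $3,563.58 → -$2,642.69
  Feb: +$920.89 − $3,392.16 → -$5,113.96
  Mar: +$920.89 → -$4,193.07
  Apr: +$920.89 → -$3,272.18
  May: +$920.89 → -$2,351.29
  Jun: +$920.89 → -$1,430.40
  Jul: +$920.89 − $3,563.58 → -$4,073.09
  Aug: +$920.89 → -$3,152.20
  Sep: +$920.89 → -$2,231.31
  Oct: +$920.89 − $531.36 → -$1,841.78
  Nov: +$920.89 → -$920.89
  Dec: +$920.89 → $0.00
Lowest trial balance = -$5,113.96 (Feb)
Initial deposit = cushion − low point = $1,841.78 − (-$5,113.96) = $6,955.74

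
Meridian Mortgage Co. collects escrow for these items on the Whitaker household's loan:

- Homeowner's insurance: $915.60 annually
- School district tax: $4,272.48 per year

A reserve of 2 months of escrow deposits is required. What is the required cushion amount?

Homeowner's insurance — $915.60
School district tax — $4,272.48
Total annual escrow = $915.60 + $4,272.48 = $5,188.08
Per month = $5,188.08 ÷ 12 = $432.34
Required cushion = 2 × $432.34 = $864.68

$864.68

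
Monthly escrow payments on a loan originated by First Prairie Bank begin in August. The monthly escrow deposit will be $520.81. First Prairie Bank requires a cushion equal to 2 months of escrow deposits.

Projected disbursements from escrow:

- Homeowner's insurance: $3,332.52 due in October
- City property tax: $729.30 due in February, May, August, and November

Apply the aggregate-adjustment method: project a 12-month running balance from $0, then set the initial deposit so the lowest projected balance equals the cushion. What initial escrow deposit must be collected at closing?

Cushion = 2 × $520.81 = $1,041.62
Trial balance (start $0, +$520.81 each month, − disbursements):
  Aug: +$520.81 − $729.30 → -$208.49
  Sep: +$520.81 → $312.32
  Oct: +$520.81 − $3,332.52 → -$2,499.39
  Nov: +$520.81 − $729.30 → -$2,707.88
  Dec: +$520.81 → -$2,187.07
  Jan: +$520.81 → -$1,666.26
  Feb: +$520.81 − $729.30 → -$1,874.75
  Mar: +$520.81 → -$1,353.94
  Apr: +$520.81 → -$833.13
  May: +$520.81 − $729.30 → -$1,041.62
  Jun: +$520.81 → -$520.81
  Jul: +$520.81 → $0.00
Lowest trial balance = -$2,707.88 (Nov)
Initial deposit = cushion − low point = $1,041.62 − (-$2,707.88) = $3,749.50

$3,749.50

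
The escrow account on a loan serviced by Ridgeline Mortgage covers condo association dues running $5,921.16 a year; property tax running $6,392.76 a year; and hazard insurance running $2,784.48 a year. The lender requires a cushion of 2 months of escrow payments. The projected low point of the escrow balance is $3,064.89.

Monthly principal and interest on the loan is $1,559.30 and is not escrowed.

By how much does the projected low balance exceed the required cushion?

$548.49

Condo association dues — $5,921.16 annually
Property tax — $6,392.76 annually
Hazard insurance — $2,784.48 annually
Annual escrow total = $5,921.16 + $6,392.76 + $2,784.48 = $15,098.40
Monthly escrow = $15,098.40 ÷ 12 = $1,258.20
Required reserve = 2 × $1,258.20 = $2,516.40
Excess over cushion: $3,064.89 − $2,516.40 = $548.49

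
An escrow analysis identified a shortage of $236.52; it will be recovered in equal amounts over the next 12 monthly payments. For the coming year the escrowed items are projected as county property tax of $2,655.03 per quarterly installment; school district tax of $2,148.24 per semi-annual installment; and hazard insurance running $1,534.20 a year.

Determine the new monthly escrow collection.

$1,390.61

County property tax = $2,655.03 × 4 = $10,620.12 annually
School district tax = $2,148.24 × 2 = $4,296.48 annually
Hazard insurance = $1,534.20 annually
Combined annual = $10,620.12 + $4,296.48 + $1,534.20 = $16,450.80
Monthly escrow = $16,450.80 ÷ 12 = $1,370.90
Shortage spread = $236.52 ÷ 12 = $19.71/mo
New monthly escrow = $1,370.90 + $19.71 = $1,390.61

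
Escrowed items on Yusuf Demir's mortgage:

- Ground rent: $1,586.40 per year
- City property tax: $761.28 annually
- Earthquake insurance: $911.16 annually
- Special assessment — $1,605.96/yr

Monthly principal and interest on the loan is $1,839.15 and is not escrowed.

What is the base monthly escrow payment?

Ground rent: $1,586.40/yr
City property tax: $761.28/yr
Earthquake insurance: $911.16/yr
Special assessment: $1,605.96/yr
Total per year = $4,864.80
Monthly escrow = $4,864.80 ÷ 12 = $405.40

$405.40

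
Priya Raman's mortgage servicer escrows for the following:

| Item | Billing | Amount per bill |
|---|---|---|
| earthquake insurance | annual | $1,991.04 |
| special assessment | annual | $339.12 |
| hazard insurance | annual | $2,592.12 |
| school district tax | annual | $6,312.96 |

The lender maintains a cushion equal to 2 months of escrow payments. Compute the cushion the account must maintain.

$1,872.54

Earthquake insurance = $1,991.04/yr
Special assessment = $339.12/yr
Hazard insurance = $2,592.12/yr
School district tax = $6,312.96/yr
Combined annual = $1,991.04 + $339.12 + $2,592.12 + $6,312.96 = $11,235.24
Monthly escrow = $11,235.24 ÷ 12 = $936.27
Reserve = 2 × $936.27 = $1,872.54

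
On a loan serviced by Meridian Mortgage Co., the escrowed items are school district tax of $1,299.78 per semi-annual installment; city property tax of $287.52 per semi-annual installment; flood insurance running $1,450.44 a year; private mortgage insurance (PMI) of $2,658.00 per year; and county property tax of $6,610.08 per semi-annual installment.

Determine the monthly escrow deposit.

School district tax — $1,299.78 × 2 = $2,599.56
City property tax — $287.52 × 2 = $575.04
Flood insurance — $1,450.44
Private mortgage insurance (PMI) — $2,658.00
County property tax — $6,610.08 × 2 = $13,220.16
Yearly total = $2,599.56 + $575.04 + $1,450.44 + $2,658.00 + $13,220.16 = $20,503.20
Monthly = $20,503.20 ÷ 12 = $1,708.60

$1,708.60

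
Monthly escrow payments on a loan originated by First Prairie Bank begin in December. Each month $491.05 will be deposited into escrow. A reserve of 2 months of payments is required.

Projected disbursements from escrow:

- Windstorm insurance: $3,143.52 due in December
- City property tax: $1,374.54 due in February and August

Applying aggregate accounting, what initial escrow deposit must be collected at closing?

$4,027.01

Cushion = 2 × $491.05 = $982.10
Trial balance (start $0, +$491.05 each month, − disbursements):
  Dec: +$491.05 − $3,143.52 → -$2,652.47
  Jan: +$491.05 → -$2,161.42
  Feb: +$491.05 − $1,374.54 → -$3,044.91
  Mar: +$491.05 → -$2,553.86
  Apr: +$491.05 → -$2,062.81
  May: +$491.05 → -$1,571.76
  Jun: +$491.05 → -$1,080.71
  Jul: +$491.05 → -$589.66
  Aug: +$491.05 − $1,374.54 → -$1,473.15
  Sep: +$491.05 → -$982.10
  Oct: +$491.05 → -$491.05
  Nov: +$491.05 → $0.00
Lowest trial balance = -$3,044.91 (Feb)
Initial deposit = cushion − low point = $982.10 − (-$3,044.91) = $4,027.01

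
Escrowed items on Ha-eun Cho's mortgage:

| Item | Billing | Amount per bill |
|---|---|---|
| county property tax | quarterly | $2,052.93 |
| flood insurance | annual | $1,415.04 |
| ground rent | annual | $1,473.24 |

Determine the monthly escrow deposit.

County property tax = $2,052.93 × 4 = $8,211.72/yr
Flood insurance = $1,415.04/yr
Ground rent = $1,473.24/yr
Combined annual = $8,211.72 + $1,415.04 + $1,473.24 = $11,100.00
Base monthly escrow = $11,100.00 / 12 = $925.00

$925.00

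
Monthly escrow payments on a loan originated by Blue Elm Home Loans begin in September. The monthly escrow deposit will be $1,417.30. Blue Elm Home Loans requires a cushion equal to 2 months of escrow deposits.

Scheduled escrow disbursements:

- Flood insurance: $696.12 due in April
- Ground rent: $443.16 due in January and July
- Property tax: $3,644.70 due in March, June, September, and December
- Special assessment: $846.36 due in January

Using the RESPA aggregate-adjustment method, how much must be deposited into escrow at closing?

$5,226.04

Cushion = 2 × $1,417.30 = $2,834.60
Trial balance (start $0, +$1,417.30 each month, − disbursements):
  Sep: +$1,417.30 − $3,644.70 → -$2,227.40
  Oct: +$1,417.30 → -$810.10
  Nov: +$1,417.30 → $607.20
  Dec: +$1,417.30 − $3,644.70 → -$1,620.20
  Jan: +$1,417.30 − $1,289.52 → -$1,492.42
  Feb: +$1,417.30 → -$75.12
  Mar: +$1,417.30 − $3,644.70 → -$2,302.52
  Apr: +$1,417.30 − $696.12 → -$1,581.34
  May: +$1,417.30 → -$164.04
  Jun: +$1,417.30 − $3,644.70 → -$2,391.44
  Jul: +$1,417.30 − $443.16 → -$1,417.30
  Aug: +$1,417.30 → $0.00
Lowest trial balance = -$2,391.44 (Jun)
Initial deposit = cushion − low point = $2,834.60 − (-$2,391.44) = $5,226.04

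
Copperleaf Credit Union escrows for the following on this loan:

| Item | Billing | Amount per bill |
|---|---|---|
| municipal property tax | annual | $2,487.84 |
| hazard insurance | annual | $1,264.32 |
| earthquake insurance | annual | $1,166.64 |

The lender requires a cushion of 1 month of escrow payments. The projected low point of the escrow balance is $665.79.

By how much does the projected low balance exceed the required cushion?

$255.89

Municipal property tax — $2,487.84/yr
Hazard insurance — $1,264.32/yr
Earthquake insurance — $1,166.64/yr
Combined annual = $2,487.84 + $1,264.32 + $1,166.64 = $4,918.80
Base monthly escrow = $4,918.80 / 12 = $409.90
Cushion = 1 × $409.90 = $409.90
Excess over cushion: $665.79 − $409.90 = $255.89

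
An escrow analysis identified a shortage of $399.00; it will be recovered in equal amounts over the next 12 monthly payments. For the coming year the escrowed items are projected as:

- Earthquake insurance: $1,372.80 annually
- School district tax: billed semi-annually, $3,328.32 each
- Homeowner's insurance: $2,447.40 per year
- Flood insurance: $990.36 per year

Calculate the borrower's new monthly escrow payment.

Earthquake insurance = $1,372.80 annually
School district tax = $3,328.32 × 2 = $6,656.64 annually
Homeowner's insurance = $2,447.40 annually
Flood insurance = $990.36 annually
Total per year = $11,467.20
Monthly = $11,467.20 ÷ 12 = $955.60
Shortage spread = $399.00 / 12 = $33.25/mo
New monthly escrow = $955.60 + $33.25 = $988.85

$988.85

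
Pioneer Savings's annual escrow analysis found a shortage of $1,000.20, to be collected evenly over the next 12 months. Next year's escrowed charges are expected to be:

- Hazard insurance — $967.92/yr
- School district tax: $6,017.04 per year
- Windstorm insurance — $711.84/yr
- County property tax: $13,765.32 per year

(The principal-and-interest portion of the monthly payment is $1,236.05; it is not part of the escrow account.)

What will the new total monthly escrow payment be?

Hazard insurance — $967.92 annually
School district tax — $6,017.04 annually
Windstorm insurance — $711.84 annually
County property tax — $13,765.32 annually
Total annual escrow = $967.92 + $6,017.04 + $711.84 + $13,765.32 = $21,462.12
Monthly escrow = $21,462.12 / 12 = $1,788.51
Monthly shortage recovery: $1,000.20 ÷ 12 = $83.35
Adjusted monthly = $1,788.51 + $83.35 = $1,871.86

$1,871.86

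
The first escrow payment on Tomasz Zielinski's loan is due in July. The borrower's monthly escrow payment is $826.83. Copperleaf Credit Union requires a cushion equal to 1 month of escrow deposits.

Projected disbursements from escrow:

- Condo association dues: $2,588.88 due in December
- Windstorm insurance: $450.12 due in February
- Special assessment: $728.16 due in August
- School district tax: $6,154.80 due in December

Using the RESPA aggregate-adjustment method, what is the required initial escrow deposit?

$5,337.69

Cushion = 1 × $826.83 = $826.83
Trial balance (start $0, +$826.83 each month, − disbursements):
  Jul: +$826.83 → $826.83
  Aug: +$826.83 − $728.16 → $925.50
  Sep: +$826.83 → $1,752.33
  Oct: +$826.83 → $2,579.16
  Nov: +$826.83 → $3,405.99
  Dec: +$826.83 − $8,743.68 → -$4,510.86
  Jan: +$826.83 → -$3,684.03
  Feb: +$826.83 − $450.12 → -$3,307.32
  Mar: +$826.83 → -$2,480.49
  Apr: +$826.83 → -$1,653.66
  May: +$826.83 → -$826.83
  Jun: +$826.83 → $0.00
Lowest trial balance = -$4,510.86 (Dec)
Initial deposit = cushion − low point = $826.83 − (-$4,510.86) = $5,337.69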